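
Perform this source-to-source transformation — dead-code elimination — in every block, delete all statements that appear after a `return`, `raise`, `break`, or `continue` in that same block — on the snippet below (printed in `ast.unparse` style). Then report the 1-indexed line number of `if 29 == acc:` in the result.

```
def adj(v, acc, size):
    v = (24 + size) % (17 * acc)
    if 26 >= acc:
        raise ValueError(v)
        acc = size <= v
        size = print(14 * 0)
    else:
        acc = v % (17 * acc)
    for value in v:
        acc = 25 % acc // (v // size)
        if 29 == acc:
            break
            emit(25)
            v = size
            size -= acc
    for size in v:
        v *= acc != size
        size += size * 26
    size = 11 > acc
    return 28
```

Transformed code:
def adj(v, acc, size):
    v = (24 + size) % (17 * acc)
    if 26 >= acc:
        raise ValueError(v)
    else:
        acc = v % (17 * acc)
    for value in v:
        acc = 25 % acc // (v // size)
        if 29 == acc:
            break
    for size in v:
        v *= acc != size
        size += size * 26
    size = 11 > acc
    return 28

9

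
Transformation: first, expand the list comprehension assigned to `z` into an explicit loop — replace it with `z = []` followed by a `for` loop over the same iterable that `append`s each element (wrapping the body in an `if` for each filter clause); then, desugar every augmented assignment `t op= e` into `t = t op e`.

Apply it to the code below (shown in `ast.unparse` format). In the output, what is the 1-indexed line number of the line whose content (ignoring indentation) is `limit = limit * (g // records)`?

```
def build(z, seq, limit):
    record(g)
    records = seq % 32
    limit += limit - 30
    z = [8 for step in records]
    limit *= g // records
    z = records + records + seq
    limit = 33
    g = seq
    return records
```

Transformed code:
def build(z, seq, limit):
    record(g)
    records = seq % 32
    limit = limit + (limit - 30)
    z = []
    for step in records:
        z.append(8)
    limit = limit * (g // records)
    z = records + records + seq
    limit = 33
    g = seq
    return records

8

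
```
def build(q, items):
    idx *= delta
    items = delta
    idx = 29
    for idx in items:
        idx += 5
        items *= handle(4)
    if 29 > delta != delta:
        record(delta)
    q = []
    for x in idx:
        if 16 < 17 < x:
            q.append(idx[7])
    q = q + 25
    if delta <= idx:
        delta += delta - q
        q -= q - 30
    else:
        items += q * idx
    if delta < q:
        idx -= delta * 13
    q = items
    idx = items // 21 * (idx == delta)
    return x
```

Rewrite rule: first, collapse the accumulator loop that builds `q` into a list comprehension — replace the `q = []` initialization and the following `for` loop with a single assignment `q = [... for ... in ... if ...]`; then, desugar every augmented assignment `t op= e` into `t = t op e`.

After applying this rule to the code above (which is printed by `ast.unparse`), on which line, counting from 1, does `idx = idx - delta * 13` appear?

18

Transformed code:
def build(q, items):
    idx = idx * delta
    items = delta
    idx = 29
    for idx in items:
        idx = idx + 5
        items = items * handle(4)
    if 29 > delta != delta:
        record(delta)
    q = [idx[7] for x in idx if 16 < 17 < x]
    q = q + 25
    if delta <= idx:
        delta = delta + (delta - q)
        q = q - (q - 30)
    else:
        items = items + q * idx
    if delta < q:
        idx = idx - delta * 13
    q = items
    idx = items // 21 * (idx == delta)
    return x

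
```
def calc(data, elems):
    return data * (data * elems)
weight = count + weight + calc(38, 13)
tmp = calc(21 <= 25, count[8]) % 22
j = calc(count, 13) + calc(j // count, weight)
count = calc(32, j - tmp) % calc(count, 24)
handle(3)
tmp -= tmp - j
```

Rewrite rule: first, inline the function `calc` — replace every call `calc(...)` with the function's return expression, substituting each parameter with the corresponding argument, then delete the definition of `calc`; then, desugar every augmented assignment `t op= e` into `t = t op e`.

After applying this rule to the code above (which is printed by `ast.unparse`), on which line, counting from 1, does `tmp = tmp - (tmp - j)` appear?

Transformed code:
weight = count + weight + 38 * (38 * 13)
tmp = (21 <= 25) * ((21 <= 25) * count[8]) % 22
j = count * (count * 13) + j // count * (j // count * weight)
count = 32 * (32 * (j - tmp)) % (count * (count * 24))
handle(3)
tmp = tmp - (tmp - j)

6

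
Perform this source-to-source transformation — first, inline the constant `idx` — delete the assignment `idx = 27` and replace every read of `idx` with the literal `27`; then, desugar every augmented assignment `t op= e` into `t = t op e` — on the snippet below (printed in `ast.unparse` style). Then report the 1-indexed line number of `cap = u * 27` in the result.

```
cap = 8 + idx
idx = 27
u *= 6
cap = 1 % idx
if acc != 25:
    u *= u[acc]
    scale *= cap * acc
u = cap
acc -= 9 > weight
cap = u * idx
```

Transformed code:
cap = 8 + 27
u = u * 6
cap = 1 % 27
if acc != 25:
    u = u * u[acc]
    scale = scale * (cap * acc)
u = cap
acc = acc - (9 > weight)
cap = u * 27

9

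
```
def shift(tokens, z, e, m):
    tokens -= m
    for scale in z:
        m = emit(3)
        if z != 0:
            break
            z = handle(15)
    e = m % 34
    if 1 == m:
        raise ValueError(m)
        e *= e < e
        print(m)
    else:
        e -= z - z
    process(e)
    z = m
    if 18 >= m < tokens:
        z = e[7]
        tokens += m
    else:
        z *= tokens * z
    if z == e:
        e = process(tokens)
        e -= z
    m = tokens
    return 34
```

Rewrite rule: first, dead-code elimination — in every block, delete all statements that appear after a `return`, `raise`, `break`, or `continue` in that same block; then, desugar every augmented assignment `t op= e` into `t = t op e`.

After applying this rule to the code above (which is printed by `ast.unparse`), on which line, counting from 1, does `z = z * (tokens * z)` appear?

Transformed code:
def shift(tokens, z, e, m):
    tokens = tokens - m
    for scale in z:
        m = emit(3)
        if z != 0:
            break
    e = m % 34
    if 1 == m:
        raise ValueError(m)
    else:
        e = e - (z - z)
    process(e)
    z = m
    if 18 >= m < tokens:
        z = e[7]
        tokens = tokens + m
    else:
        z = z * (tokens * z)
    if z == e:
        e = process(tokens)
        e = e - z
    m = tokens
    return 34

18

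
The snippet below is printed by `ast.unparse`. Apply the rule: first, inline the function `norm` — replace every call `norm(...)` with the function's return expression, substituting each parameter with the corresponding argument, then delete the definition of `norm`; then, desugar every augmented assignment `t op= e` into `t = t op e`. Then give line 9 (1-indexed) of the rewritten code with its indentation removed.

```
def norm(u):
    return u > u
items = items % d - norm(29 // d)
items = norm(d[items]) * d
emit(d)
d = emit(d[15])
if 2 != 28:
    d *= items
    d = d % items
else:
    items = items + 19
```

Transformed code:
items = items % d - (29 // d > 29 // d)
items = (d[items] > d[items]) * d
emit(d)
d = emit(d[15])
if 2 != 28:
    d = d * items
    d = d % items
else:
    items = items + 19

items = items + 19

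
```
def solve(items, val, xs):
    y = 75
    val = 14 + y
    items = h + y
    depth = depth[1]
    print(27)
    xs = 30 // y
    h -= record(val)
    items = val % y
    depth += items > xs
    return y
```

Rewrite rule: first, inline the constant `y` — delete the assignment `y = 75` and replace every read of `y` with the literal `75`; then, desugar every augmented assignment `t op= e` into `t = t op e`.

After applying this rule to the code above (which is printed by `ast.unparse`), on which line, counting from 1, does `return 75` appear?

Transformed code:
def solve(items, val, xs):
    val = 14 + 75
    items = h + 75
    depth = depth[1]
    print(27)
    xs = 30 // 75
    h = h - record(val)
    items = val % 75
    depth = depth + (items > xs)
    return 75

10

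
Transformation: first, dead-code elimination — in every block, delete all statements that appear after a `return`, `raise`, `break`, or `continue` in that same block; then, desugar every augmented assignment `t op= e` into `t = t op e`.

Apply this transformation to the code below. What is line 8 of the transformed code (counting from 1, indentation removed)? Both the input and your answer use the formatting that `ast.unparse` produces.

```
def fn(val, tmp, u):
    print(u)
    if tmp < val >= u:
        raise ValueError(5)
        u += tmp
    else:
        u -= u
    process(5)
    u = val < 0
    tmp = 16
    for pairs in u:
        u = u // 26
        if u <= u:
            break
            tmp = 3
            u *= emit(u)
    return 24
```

Transformed code:
def fn(val, tmp, u):
    print(u)
    if tmp < val >= u:
        raise ValueError(5)
    else:
        u = u - u
    process(5)
    u = val < 0
    tmp = 16
    for pairs in u:
        u = u // 26
        if u <= u:
            break
    return 24

u = val < 0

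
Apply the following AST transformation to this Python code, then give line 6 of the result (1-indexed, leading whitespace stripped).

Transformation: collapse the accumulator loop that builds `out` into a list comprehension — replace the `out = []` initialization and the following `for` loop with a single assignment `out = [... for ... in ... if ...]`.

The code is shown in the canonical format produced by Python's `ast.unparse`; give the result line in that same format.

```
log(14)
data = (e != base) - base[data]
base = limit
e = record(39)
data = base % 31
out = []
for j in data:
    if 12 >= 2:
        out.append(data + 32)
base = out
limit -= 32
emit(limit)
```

Transformed code:
log(14)
data = (e != base) - base[data]
base = limit
e = record(39)
data = base % 31
out = [data + 32 for j in data if 12 >= 2]
base = out
limit -= 32
emit(limit)

out = [data + 32 for j in data if 12 >= 2]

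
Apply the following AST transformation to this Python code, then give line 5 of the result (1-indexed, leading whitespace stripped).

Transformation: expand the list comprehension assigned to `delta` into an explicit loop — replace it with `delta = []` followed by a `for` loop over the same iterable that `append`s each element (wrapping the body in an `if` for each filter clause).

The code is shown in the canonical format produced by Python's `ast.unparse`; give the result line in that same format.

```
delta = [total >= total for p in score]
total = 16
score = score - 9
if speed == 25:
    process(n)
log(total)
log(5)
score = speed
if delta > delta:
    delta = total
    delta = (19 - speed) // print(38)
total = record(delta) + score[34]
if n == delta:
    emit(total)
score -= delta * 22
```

score = score - 9

Transformed code:
delta = []
for p in score:
    delta.append(total >= total)
total = 16
score = score - 9
if speed == 25:
    process(n)
log(total)
log(5)
score = speed
if delta > delta:
    delta = total
    delta = (19 - speed) // print(38)
total = record(delta) + score[34]
if n == delta:
    emit(total)
score -= delta * 22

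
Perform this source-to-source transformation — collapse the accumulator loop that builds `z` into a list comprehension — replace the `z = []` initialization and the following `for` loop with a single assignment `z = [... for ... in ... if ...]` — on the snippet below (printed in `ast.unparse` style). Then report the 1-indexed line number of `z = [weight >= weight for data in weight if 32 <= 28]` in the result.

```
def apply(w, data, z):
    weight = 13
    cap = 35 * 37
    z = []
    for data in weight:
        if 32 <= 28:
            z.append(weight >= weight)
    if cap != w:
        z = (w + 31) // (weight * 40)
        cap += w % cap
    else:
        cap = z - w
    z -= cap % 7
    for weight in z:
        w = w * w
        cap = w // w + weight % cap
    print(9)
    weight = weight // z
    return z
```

Transformed code:
def apply(w, data, z):
    weight = 13
    cap = 35 * 37
    z = [weight >= weight for data in weight if 32 <= 28]
    if cap != w:
        z = (w + 31) // (weight * 40)
        cap += w % cap
    else:
        cap = z - w
    z -= cap % 7
    for weight in z:
        w = w * w
        cap = w // w + weight % cap
    print(9)
    weight = weight // z
    return z

4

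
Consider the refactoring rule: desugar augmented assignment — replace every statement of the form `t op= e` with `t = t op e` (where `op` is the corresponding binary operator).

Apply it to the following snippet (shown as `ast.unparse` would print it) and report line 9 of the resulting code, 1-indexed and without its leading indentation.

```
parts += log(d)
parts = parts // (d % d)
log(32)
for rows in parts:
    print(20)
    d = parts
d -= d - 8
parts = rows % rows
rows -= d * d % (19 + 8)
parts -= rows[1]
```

rows = rows - d * d % (19 + 8)

Transformed code:
parts = parts + log(d)
parts = parts // (d % d)
log(32)
for rows in parts:
    print(20)
    d = parts
d = d - (d - 8)
parts = rows % rows
rows = rows - d * d % (19 + 8)
parts = parts - rows[1]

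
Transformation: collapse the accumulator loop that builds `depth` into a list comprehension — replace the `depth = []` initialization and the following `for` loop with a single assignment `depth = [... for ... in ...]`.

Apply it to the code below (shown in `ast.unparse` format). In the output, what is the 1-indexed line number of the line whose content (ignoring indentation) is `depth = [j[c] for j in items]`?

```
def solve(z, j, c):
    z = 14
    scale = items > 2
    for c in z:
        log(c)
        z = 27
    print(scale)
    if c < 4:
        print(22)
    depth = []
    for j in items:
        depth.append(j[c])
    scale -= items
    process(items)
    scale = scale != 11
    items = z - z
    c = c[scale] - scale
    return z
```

10

Transformed code:
def solve(z, j, c):
    z = 14
    scale = items > 2
    for c in z:
        log(c)
        z = 27
    print(scale)
    if c < 4:
        print(22)
    depth = [j[c] for j in items]
    scale -= items
    process(items)
    scale = scale != 11
    items = z - z
    c = c[scale] - scale
    return z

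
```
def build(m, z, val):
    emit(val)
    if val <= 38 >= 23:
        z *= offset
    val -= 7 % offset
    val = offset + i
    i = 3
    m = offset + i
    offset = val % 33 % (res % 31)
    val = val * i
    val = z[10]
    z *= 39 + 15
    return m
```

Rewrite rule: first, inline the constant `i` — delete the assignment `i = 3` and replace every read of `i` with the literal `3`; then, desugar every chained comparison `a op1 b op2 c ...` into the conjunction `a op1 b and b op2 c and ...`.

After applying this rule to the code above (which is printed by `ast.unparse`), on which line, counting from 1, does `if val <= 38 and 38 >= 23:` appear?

Transformed code:
def build(m, z, val):
    emit(val)
    if val <= 38 and 38 >= 23:
        z *= offset
    val -= 7 % offset
    val = offset + 3
    m = offset + 3
    offset = val % 33 % (res % 31)
    val = val * 3
    val = z[10]
    z *= 39 + 15
    return m

3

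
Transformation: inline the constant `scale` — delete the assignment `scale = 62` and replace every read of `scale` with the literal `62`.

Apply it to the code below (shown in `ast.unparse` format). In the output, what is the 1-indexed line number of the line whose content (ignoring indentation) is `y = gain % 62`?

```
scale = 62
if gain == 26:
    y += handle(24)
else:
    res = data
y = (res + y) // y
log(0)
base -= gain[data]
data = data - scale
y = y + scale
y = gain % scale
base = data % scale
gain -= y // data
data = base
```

Transformed code:
if gain == 26:
    y += handle(24)
else:
    res = data
y = (res + y) // y
log(0)
base -= gain[data]
data = data - 62
y = y + 62
y = gain % 62
base = data % 62
gain -= y // data
data = base

10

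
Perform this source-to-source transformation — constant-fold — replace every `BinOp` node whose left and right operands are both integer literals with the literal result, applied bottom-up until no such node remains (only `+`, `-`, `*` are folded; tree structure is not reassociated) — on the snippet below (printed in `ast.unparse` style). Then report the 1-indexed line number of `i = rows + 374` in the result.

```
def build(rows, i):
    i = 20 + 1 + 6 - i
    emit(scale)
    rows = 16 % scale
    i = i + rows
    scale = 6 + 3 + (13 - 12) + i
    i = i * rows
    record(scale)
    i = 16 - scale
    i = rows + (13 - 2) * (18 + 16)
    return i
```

10

Transformed code:
def build(rows, i):
    i = 27 - i
    emit(scale)
    rows = 16 % scale
    i = i + rows
    scale = 10 + i
    i = i * rows
    record(scale)
    i = 16 - scale
    i = rows + 374
    return i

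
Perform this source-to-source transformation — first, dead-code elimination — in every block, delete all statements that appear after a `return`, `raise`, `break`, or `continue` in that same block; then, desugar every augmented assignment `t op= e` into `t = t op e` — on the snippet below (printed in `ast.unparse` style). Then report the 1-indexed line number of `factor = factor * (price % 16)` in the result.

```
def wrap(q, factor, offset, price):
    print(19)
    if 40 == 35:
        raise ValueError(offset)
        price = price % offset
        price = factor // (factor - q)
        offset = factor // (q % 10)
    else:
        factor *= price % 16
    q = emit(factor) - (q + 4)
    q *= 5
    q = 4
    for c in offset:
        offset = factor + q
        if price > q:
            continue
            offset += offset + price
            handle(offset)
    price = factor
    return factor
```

Transformed code:
def wrap(q, factor, offset, price):
    print(19)
    if 40 == 35:
        raise ValueError(offset)
    else:
        factor = factor * (price % 16)
    q = emit(factor) - (q + 4)
    q = q * 5
    q = 4
    for c in offset:
        offset = factor + q
        if price > q:
            continue
    price = factor
    return factor

6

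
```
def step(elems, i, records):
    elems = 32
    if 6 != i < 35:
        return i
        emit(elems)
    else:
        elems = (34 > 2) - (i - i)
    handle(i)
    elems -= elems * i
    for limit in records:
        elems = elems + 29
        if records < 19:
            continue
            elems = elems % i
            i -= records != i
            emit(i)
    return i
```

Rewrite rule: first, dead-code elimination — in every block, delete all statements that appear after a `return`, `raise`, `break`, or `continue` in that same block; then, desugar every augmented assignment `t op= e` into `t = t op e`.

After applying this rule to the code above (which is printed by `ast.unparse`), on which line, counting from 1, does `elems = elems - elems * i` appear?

Transformed code:
def step(elems, i, records):
    elems = 32
    if 6 != i < 35:
        return i
    else:
        elems = (34 > 2) - (i - i)
    handle(i)
    elems = elems - elems * i
    for limit in records:
        elems = elems + 29
        if records < 19:
            continue
    return i

8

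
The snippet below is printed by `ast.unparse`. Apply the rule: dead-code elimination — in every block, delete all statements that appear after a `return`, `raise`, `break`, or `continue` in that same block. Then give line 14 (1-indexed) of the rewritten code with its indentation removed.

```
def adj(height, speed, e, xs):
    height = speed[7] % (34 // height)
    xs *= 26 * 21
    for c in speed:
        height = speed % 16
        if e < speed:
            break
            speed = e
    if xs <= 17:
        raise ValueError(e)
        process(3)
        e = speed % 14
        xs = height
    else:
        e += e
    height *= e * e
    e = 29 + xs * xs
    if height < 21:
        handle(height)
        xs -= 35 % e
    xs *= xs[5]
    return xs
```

Transformed code:
def adj(height, speed, e, xs):
    height = speed[7] % (34 // height)
    xs *= 26 * 21
    for c in speed:
        height = speed % 16
        if e < speed:
            break
    if xs <= 17:
        raise ValueError(e)
    else:
        e += e
    height *= e * e
    e = 29 + xs * xs
    if height < 21:
        handle(height)
        xs -= 35 % e
    xs *= xs[5]
    return xs

if height < 21:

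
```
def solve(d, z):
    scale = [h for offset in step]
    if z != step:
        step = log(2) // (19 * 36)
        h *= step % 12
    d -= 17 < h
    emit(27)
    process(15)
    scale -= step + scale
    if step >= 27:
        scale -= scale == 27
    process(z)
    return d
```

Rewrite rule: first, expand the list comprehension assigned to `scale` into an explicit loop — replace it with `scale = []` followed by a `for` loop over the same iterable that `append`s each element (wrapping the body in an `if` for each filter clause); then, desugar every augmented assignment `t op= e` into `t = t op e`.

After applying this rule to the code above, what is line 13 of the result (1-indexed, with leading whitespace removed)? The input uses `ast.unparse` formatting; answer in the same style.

Transformed code:
def solve(d, z):
    scale = []
    for offset in step:
        scale.append(h)
    if z != step:
        step = log(2) // (19 * 36)
        h = h * (step % 12)
    d = d - (17 < h)
    emit(27)
    process(15)
    scale = scale - (step + scale)
    if step >= 27:
        scale = scale - (scale == 27)
    process(z)
    return d

scale = scale - (scale == 27)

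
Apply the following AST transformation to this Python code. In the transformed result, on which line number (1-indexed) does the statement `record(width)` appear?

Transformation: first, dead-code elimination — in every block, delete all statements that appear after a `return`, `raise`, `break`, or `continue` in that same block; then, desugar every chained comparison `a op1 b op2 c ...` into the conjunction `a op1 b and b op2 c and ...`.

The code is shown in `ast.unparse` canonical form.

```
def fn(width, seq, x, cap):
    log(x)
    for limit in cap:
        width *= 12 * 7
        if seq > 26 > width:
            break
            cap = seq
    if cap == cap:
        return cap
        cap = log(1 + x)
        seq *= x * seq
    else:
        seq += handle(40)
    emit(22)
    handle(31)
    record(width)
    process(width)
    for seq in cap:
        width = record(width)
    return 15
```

Transformed code:
def fn(width, seq, x, cap):
    log(x)
    for limit in cap:
        width *= 12 * 7
        if seq > 26 and 26 > width:
            break
    if cap == cap:
        return cap
    else:
        seq += handle(40)
    emit(22)
    handle(31)
    record(width)
    process(width)
    for seq in cap:
        width = record(width)
    return 15

13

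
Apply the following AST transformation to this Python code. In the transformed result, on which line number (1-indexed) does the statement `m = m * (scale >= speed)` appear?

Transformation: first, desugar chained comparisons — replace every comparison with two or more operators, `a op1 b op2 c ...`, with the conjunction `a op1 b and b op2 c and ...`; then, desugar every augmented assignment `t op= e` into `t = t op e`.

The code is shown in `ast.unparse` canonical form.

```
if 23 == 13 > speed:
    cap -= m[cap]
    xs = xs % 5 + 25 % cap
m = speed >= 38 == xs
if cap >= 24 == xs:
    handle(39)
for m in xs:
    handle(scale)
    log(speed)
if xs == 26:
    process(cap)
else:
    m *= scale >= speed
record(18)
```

13

Transformed code:
if 23 == 13 and 13 > speed:
    cap = cap - m[cap]
    xs = xs % 5 + 25 % cap
m = speed >= 38 and 38 == xs
if cap >= 24 and 24 == xs:
    handle(39)
for m in xs:
    handle(scale)
    log(speed)
if xs == 26:
    process(cap)
else:
    m = m * (scale >= speed)
record(18)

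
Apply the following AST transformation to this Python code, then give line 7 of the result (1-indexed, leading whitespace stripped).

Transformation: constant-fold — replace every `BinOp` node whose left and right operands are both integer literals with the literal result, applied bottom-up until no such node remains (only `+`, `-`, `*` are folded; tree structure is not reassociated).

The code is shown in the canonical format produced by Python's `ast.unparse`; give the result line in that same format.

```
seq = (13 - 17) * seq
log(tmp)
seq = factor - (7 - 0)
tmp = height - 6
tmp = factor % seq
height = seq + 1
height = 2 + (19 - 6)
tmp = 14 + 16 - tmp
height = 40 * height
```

Transformed code:
seq = -4 * seq
log(tmp)
seq = factor - 7
tmp = height - 6
tmp = factor % seq
height = seq + 1
height = 15
tmp = 30 - tmp
height = 40 * height

height = 15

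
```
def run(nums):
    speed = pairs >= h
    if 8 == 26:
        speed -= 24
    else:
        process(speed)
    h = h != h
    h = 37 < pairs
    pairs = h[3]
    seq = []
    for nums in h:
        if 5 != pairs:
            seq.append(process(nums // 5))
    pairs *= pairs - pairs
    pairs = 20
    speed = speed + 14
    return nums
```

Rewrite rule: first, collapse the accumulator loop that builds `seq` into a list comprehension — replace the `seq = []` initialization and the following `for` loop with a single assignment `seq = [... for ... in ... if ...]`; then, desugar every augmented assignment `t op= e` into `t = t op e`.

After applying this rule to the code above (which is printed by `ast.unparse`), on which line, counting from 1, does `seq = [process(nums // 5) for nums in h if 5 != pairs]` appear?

10

Transformed code:
def run(nums):
    speed = pairs >= h
    if 8 == 26:
        speed = speed - 24
    else:
        process(speed)
    h = h != h
    h = 37 < pairs
    pairs = h[3]
    seq = [process(nums // 5) for nums in h if 5 != pairs]
    pairs = pairs * (pairs - pairs)
    pairs = 20
    speed = speed + 14
    return nums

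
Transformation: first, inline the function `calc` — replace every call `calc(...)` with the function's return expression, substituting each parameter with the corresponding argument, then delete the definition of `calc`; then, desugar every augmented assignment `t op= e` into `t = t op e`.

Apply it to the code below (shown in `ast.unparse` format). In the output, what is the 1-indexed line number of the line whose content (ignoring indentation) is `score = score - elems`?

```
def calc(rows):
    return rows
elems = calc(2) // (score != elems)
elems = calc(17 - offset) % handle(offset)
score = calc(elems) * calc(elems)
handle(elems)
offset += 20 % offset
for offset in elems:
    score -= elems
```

Transformed code:
elems = 2 // (score != elems)
elems = (17 - offset) % handle(offset)
score = elems * elems
handle(elems)
offset = offset + 20 % offset
for offset in elems:
    score = score - elems

7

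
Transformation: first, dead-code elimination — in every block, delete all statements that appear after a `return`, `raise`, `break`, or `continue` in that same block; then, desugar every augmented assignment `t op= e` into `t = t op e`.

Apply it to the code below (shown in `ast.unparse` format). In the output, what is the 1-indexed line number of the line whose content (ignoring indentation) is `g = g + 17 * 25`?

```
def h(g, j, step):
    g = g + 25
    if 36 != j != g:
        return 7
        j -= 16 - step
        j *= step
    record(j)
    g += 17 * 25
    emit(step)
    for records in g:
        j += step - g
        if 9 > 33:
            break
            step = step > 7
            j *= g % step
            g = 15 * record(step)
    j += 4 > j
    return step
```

Transformed code:
def h(g, j, step):
    g = g + 25
    if 36 != j != g:
        return 7
    record(j)
    g = g + 17 * 25
    emit(step)
    for records in g:
        j = j + (step - g)
        if 9 > 33:
            break
    j = j + (4 > j)
    return step

6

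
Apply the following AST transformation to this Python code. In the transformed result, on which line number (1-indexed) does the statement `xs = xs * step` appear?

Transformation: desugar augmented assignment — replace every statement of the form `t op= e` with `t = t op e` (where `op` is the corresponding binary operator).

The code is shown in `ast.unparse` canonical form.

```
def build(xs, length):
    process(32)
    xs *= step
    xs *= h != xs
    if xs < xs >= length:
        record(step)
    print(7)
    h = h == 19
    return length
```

3

Transformed code:
def build(xs, length):
    process(32)
    xs = xs * step
    xs = xs * (h != xs)
    if xs < xs >= length:
        record(step)
    print(7)
    h = h == 19
    return length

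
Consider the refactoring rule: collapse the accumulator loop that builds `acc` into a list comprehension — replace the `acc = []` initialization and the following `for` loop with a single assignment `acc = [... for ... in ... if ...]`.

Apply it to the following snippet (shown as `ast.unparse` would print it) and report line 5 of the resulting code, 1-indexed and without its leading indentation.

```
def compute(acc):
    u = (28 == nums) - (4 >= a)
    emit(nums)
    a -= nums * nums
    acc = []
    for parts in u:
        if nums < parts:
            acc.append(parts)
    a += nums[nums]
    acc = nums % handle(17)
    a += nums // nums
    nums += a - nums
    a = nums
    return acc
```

Transformed code:
def compute(acc):
    u = (28 == nums) - (4 >= a)
    emit(nums)
    a -= nums * nums
    acc = [parts for parts in u if nums < parts]
    a += nums[nums]
    acc = nums % handle(17)
    a += nums // nums
    nums += a - nums
    a = nums
    return acc

acc = [parts for parts in u if nums < parts]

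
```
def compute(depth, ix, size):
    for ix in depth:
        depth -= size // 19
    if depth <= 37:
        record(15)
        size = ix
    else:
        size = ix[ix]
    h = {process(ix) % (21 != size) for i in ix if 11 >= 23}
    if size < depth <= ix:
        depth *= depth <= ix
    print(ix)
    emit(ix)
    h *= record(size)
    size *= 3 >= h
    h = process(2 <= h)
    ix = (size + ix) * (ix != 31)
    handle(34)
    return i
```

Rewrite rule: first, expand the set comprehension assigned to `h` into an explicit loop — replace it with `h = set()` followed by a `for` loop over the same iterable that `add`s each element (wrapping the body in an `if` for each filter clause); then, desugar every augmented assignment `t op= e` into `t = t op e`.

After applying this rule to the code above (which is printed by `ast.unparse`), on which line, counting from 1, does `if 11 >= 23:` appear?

11

Transformed code:
def compute(depth, ix, size):
    for ix in depth:
        depth = depth - size // 19
    if depth <= 37:
        record(15)
        size = ix
    else:
        size = ix[ix]
    h = set()
    for i in ix:
        if 11 >= 23:
            h.add(process(ix) % (21 != size))
    if size < depth <= ix:
        depth = depth * (depth <= ix)
    print(ix)
    emit(ix)
    h = h * record(size)
    size = size * (3 >= h)
    h = process(2 <= h)
    ix = (size + ix) * (ix != 31)
    handle(34)
    return i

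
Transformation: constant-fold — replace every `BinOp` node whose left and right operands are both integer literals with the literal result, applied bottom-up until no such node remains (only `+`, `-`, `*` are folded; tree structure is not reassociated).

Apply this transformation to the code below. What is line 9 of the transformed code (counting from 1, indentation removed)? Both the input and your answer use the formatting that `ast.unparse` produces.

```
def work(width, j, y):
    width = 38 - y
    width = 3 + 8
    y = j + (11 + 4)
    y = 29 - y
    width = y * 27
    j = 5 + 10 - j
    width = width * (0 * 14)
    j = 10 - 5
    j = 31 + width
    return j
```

j = 5

Transformed code:
def work(width, j, y):
    width = 38 - y
    width = 11
    y = j + 15
    y = 29 - y
    width = y * 27
    j = 15 - j
    width = width * 0
    j = 5
    j = 31 + width
    return j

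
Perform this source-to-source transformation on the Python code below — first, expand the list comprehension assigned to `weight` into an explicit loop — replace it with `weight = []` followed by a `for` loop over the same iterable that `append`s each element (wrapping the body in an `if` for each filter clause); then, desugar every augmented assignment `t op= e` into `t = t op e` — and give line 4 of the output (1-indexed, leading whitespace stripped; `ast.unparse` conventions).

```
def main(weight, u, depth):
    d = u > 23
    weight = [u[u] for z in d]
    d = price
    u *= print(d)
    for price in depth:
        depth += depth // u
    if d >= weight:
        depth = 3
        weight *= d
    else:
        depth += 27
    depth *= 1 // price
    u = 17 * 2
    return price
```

for z in d:

Transformed code:
def main(weight, u, depth):
    d = u > 23
    weight = []
    for z in d:
        weight.append(u[u])
    d = price
    u = u * print(d)
    for price in depth:
        depth = depth + depth // u
    if d >= weight:
        depth = 3
        weight = weight * d
    else:
        depth = depth + 27
    depth = depth * (1 // price)
    u = 17 * 2
    return price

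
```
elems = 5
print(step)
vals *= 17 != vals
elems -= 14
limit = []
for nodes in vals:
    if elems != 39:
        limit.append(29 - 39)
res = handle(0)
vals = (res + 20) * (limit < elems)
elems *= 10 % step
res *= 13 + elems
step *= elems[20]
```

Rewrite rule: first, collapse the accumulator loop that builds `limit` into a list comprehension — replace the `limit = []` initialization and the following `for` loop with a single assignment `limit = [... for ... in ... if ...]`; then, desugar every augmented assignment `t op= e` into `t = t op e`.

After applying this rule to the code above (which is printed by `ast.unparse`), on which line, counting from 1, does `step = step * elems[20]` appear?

Transformed code:
elems = 5
print(step)
vals = vals * (17 != vals)
elems = elems - 14
limit = [29 - 39 for nodes in vals if elems != 39]
res = handle(0)
vals = (res + 20) * (limit < elems)
elems = elems * (10 % step)
res = res * (13 + elems)
step = step * elems[20]

10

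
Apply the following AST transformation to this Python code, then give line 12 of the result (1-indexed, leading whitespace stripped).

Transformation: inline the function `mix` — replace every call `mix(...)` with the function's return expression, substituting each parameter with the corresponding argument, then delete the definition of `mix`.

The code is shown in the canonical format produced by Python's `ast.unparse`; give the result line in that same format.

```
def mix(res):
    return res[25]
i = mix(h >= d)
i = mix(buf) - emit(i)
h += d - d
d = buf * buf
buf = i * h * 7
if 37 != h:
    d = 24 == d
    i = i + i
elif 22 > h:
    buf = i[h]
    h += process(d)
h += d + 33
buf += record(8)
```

h += d + 33

Transformed code:
i = (h >= d)[25]
i = buf[25] - emit(i)
h += d - d
d = buf * buf
buf = i * h * 7
if 37 != h:
    d = 24 == d
    i = i + i
elif 22 > h:
    buf = i[h]
    h += process(d)
h += d + 33
buf += record(8)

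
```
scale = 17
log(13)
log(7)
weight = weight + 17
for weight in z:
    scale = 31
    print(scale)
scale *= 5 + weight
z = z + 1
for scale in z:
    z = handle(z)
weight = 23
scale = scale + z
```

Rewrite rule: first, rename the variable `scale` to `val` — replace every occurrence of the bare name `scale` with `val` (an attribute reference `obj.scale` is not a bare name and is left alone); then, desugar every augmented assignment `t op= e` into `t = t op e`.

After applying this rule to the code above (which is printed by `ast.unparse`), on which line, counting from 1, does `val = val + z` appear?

13

Transformed code:
val = 17
log(13)
log(7)
weight = weight + 17
for weight in z:
    val = 31
    print(val)
val = val * (5 + weight)
z = z + 1
for val in z:
    z = handle(z)
weight = 23
val = val + z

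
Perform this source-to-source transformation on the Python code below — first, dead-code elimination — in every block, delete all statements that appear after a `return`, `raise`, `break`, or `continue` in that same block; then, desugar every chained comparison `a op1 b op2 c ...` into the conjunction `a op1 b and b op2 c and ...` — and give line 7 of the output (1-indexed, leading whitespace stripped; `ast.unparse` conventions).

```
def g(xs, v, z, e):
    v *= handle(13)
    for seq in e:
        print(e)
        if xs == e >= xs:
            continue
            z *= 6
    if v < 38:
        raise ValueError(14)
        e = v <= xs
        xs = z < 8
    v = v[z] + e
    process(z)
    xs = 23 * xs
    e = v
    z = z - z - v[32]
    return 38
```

if v < 38:

Transformed code:
def g(xs, v, z, e):
    v *= handle(13)
    for seq in e:
        print(e)
        if xs == e and e >= xs:
            continue
    if v < 38:
        raise ValueError(14)
    v = v[z] + e
    process(z)
    xs = 23 * xs
    e = v
    z = z - z - v[32]
    return 38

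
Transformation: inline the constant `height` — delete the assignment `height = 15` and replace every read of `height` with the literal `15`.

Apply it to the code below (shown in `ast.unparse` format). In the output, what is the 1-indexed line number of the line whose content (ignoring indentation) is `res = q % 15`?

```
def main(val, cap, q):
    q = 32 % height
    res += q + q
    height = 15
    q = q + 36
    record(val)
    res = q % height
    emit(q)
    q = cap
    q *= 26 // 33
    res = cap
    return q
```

6

Transformed code:
def main(val, cap, q):
    q = 32 % 15
    res += q + q
    q = q + 36
    record(val)
    res = q % 15
    emit(q)
    q = cap
    q *= 26 // 33
    res = cap
    return q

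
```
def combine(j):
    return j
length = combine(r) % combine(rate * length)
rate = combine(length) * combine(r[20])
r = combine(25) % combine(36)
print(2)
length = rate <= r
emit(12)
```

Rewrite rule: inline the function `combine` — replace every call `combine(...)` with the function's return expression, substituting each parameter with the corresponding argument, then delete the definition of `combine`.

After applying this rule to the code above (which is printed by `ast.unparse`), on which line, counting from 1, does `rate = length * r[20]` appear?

2

Transformed code:
length = r % (rate * length)
rate = length * r[20]
r = 25 % 36
print(2)
length = rate <= r
emit(12)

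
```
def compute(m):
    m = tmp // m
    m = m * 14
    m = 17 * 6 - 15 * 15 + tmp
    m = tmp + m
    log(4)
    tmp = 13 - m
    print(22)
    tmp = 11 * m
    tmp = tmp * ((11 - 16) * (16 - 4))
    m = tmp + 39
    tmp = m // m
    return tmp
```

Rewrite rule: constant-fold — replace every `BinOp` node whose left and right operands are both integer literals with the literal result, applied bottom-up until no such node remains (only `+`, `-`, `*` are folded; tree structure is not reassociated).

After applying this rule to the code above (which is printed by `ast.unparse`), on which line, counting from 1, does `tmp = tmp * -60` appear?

10

Transformed code:
def compute(m):
    m = tmp // m
    m = m * 14
    m = -123 + tmp
    m = tmp + m
    log(4)
    tmp = 13 - m
    print(22)
    tmp = 11 * m
    tmp = tmp * -60
    m = tmp + 39
    tmp = m // m
    return tmp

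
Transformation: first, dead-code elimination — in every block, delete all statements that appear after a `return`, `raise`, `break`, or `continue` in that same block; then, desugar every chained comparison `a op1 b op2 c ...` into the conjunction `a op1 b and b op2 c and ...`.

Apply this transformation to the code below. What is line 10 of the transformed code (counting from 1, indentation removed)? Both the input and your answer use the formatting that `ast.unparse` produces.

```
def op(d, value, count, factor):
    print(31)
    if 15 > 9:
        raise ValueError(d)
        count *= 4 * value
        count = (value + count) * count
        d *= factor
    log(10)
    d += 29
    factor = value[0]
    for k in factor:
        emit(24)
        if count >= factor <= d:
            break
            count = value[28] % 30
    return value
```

Transformed code:
def op(d, value, count, factor):
    print(31)
    if 15 > 9:
        raise ValueError(d)
    log(10)
    d += 29
    factor = value[0]
    for k in factor:
        emit(24)
        if count >= factor and factor <= d:
            break
    return value

if count >= factor and factor <= d: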